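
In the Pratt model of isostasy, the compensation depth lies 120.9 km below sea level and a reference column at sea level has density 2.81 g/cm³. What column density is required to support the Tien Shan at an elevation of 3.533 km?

Pratt balance: ρ_ref D = ρ (D + h).
ρ = ρ_ref D/(D + h) = 2.81 × 120.9 km/(120.9 km + 3.533 km) = 2.73 g/cm³.

2.73 g/cm³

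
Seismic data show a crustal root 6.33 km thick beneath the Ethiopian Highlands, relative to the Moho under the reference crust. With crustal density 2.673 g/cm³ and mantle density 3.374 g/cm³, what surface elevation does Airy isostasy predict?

For local isostatic compensation: ρ_c h = (ρ_m − ρ_c) r.
h = r (ρ_m − ρ_c) / ρ_c = 6.33 km × (3.374 − 2.673) / 2.673 = 1.66 km.

1.66 km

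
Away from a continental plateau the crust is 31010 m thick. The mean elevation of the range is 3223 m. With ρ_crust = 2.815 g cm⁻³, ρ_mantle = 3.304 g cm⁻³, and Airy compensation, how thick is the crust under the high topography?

Root depth r = h ρ_c / (ρ_m − ρ_c) = 3223 m × 2.815 / 0.489 = 18550 m.
Total thickness = T + h + r = 31010 m + 3223 m + 18550 m = 52800 m.

52800 m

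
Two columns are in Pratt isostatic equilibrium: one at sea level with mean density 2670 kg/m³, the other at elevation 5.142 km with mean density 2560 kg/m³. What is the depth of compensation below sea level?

ρ_ref D = ρ (D + h) → D (ρ_ref − ρ) = ρ h.
D = ρ h/(ρ_ref − ρ) = 2560 × 5.142 km/(2670 − 2560) = 120 km.

120 km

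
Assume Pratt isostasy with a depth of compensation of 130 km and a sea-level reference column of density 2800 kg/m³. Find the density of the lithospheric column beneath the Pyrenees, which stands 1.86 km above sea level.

Pratt balance: ρ_ref D = ρ (D + h).
ρ = ρ_ref D/(D + h) = 2800 × 130 km/(130 km + 1.86 km) = 2760 kg/m³.

2760 kg/m³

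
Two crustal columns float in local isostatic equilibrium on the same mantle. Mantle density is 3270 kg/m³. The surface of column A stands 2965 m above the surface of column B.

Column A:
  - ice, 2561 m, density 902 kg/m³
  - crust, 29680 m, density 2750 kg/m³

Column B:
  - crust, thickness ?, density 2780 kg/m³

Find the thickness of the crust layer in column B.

Take the compensation level at the base of the deeper column (depth z_c below the surface of column A) and equate Σ ρ_i t_i down to z_c; mantle fills any gap and the z_c terms cancel.
Column A: 2561×902 + 29680×2750 + (z_c − 32241)×3270
Column B: 2965×0 + x×2780 + (z_c − 2965 − 0 − x)×3270
The z_c×3270 term appears on both sides and cancels. Collect the known terms of each column as K = Σ(ρt)_known − 3270 × (depth of known layers): K_A = 83930022 − 3270×32241 = −21498048; K_B = 0 − 3270×(2965 + 0) = −9695550.
Balance: K_A = K_B − x×(3270 − 2780), so x = (K_B − K_A)/(3270 − 2780) = 11802500/490 = 24100 m.

24100 m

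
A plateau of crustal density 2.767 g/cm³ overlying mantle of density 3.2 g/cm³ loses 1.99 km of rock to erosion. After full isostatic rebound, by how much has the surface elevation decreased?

Rebound u = e ρ_c/ρ_m = 1.99 km × 2.767/3.2 = 1.721 km.
Net surface drop = e − u = 1.99 km − 1.721 km = e (ρ_m − ρ_c)/ρ_m = 0.269 km.

0.269 km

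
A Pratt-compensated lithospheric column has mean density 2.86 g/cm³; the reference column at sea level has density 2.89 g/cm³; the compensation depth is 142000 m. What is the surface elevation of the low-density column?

ρ_ref D = ρ (D + h) → h = D (ρ_ref − ρ)/ρ.
h = 142000 m × (2.89 − 2.86)/2.86 = 1490 m.

1490 m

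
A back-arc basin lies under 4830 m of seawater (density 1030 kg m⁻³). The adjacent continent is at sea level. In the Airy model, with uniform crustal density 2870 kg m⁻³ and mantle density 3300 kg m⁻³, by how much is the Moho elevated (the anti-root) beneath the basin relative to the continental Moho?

20700 m

Isostatic balance requires: replacing crust with seawater at the top is compensated by replacing crust with mantle at the base: d (ρ_c − ρ_w) = a (ρ_m − ρ_c).
a = d (ρ_c − ρ_w)/(ρ_m − ρ_c) = 4830 m × 1840/430 = 20700 m.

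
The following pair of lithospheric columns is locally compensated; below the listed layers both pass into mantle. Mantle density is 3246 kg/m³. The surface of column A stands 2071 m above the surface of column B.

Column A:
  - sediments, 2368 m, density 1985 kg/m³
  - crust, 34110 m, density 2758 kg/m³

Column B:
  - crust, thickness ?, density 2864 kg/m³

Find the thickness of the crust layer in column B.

Take the compensation level at the base of the deeper column (depth z_c below the surface of column A) and equate Σ ρ_i t_i down to z_c; mantle fills any gap and the z_c terms cancel.
Column A: 2368×1985 + 34110×2758 + (z_c − 36478)×3246
Column B: 2071×0 + x×2864 + (z_c − 2071 − 0 − x)×3246
The z_c×3246 term appears on both sides and cancels. Collect the known terms of each column as K = Σ(ρt)_known − 3246 × (depth of known layers): K_A = 98775860 − 3246×36478 = −19631728; K_B = 0 − 3246×(2071 + 0) = −6722466.
Balance: K_A = K_B − x×(3246 − 2864), so x = (K_B − K_A)/(3246 − 2864) = 12909300/382 = 33800 m.

33800 m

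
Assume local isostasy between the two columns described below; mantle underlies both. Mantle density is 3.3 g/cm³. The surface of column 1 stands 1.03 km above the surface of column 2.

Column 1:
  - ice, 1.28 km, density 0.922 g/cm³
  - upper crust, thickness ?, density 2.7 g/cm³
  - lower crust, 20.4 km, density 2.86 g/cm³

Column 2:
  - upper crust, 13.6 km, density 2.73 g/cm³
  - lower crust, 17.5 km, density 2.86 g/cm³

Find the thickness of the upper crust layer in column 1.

11.4 km

Take the compensation level at the base of the deeper column (depth z_c below the surface of column 1) and equate Σ ρ_i t_i down to z_c; mantle fills any gap and the z_c terms cancel.
Column 1: 1.28×0.922 + x×2.7 + 20.4×2.86 + (z_c − 21.68 − x)×3.3
Column 2: 1.03×0 + 13.6×2.73 + 17.5×2.86 + (z_c − 1.03 − 31.1)×3.3
The z_c×3.3 term appears on both sides and cancels. Collect the known terms of each column as K = Σ(ρt)_known − 3.3 × (depth of known layers): K_1 = 59.52416 − 3.3×21.68 = −12.01984; K_2 = 87.178 − 3.3×(1.03 + 31.1) = −18.851.
Balance: K_1 − x×(3.3 − 2.7) = K_2, so x = (K_1 − K_2)/(3.3 − 2.7) = 6.83116/0.6 = 11.4 km.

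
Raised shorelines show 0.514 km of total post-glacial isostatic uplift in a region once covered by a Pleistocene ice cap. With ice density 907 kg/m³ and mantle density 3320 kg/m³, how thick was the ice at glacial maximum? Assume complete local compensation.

u = t ρ_ice/ρ_m → t = u ρ_m/ρ_ice = 0.514 km × 3320/907 = 1.88 km.

1.88 km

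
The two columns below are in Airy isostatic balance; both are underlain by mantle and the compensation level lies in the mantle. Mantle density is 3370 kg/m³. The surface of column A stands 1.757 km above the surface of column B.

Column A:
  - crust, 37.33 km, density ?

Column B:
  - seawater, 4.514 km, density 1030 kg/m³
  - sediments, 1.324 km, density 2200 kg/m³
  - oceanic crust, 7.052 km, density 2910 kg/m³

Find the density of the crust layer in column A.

Take the compensation level at the base of the deeper column (depth z_c below the surface of column A) and equate Σ ρ_i t_i down to z_c; mantle fills any gap and the z_c terms cancel.
Column A: 37.33×ρ + (z_c − 37.33)×3370
Column B: 1.757×0 + 4.514×1030 + 1.324×2200 + 7.052×2910 + (z_c − 1.757 − 12.89)×3370
The z_c×3370 term appears on both sides and cancels. Collect the known terms of each column as K = Σ(ρt)_known − 3370 × (depth of known layers): K_A = 0 − 3370×37.33 = −125802.1; K_B = 28083.54 − 3370×(1.757 + 12.89) = −21276.85.
Balance: K_A + 37.33×ρ = K_B, so ρ = (K_B − K_A)/37.33 = 104525/37.33 = 2800 kg/m³.

2800 kg/m³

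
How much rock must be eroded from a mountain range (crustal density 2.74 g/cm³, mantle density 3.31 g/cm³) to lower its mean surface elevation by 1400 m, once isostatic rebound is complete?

8130 m

Net drop Δ = e − u = e − e ρ_c/ρ_m = e (ρ_m − ρ_c)/ρ_m.
e = Δ ρ_m/(ρ_m − ρ_c) = 1400 m × 3.31/0.57 = 8130 m.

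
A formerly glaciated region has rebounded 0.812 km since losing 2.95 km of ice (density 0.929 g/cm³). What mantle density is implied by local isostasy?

ρ_m = ρ_ice t / u = 0.929 × 2.95 km/0.812 km = 3.38 g/cm³.

3.38 g/cm³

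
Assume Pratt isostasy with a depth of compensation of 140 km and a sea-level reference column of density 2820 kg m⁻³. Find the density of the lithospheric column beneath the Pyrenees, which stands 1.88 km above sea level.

Pratt balance: ρ_ref D = ρ (D + h).
ρ = ρ_ref D/(D + h) = 2820 × 140 km/(140 km + 1.88 km) = 2780 kg m⁻³.

2780 kg m⁻³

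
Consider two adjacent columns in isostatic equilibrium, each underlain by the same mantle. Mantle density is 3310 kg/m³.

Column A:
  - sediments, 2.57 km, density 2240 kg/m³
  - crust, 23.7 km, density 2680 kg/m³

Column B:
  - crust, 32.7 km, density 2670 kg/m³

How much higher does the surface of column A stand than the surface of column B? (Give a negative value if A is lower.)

For any compensation level in the mantle, the mantle terms cancel and isostasy reduces to e = (Σt_A − Σt_B) − (Σ(ρt)_A − Σ(ρt)_B) / ρ_m.
Σt_A = 26.27 km; Σt_B = 32.7 km; Σ(ρt)_A = 69272.8; Σ(ρt)_B = 87309 (in km·kg/m³).
e = (26.27 − 32.7) − (69272.8 − 87309) / 3310 = −0.981 km.

−0.981 km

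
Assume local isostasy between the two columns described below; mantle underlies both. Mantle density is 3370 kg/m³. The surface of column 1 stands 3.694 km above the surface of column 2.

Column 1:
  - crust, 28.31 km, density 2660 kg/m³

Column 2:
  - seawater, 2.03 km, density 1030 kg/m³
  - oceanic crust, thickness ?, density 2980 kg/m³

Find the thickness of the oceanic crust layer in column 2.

7.44 km

Take the compensation level at the base of the deeper column (depth z_c below the surface of column 1) and equate Σ ρ_i t_i down to z_c; mantle fills any gap and the z_c terms cancel.
Column 1: 28.31×2660 + (z_c − 28.31)×3370
Column 2: 3.694×0 + 2.03×1030 + x×2980 + (z_c − 3.694 − 2.03 − x)×3370
The z_c×3370 term appears on both sides and cancels. Collect the known terms of each column as K = Σ(ρt)_known − 3370 × (depth of known layers): K_1 = 75304.6 − 3370×28.31 = −20100.1; K_2 = 2090.9 − 3370×(3.694 + 2.03) = −17198.98.
Balance: K_1 = K_2 − x×(3370 − 2980), so x = (K_2 − K_1)/(3370 − 2980) = 2901.12/390 = 7.44 km.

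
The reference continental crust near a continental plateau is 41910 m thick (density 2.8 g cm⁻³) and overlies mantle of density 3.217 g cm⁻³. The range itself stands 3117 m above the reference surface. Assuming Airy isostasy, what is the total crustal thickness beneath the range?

Root depth r = h ρ_c / (ρ_m − ρ_c) = 3117 m × 2.8 / 0.417 = 20930 m.
Total thickness = T + h + r = 41910 m + 3117 m + 20930 m = 66000 m.

66000 m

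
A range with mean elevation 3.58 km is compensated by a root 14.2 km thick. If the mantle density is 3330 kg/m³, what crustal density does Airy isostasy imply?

ρ_c h = (ρ_m − ρ_c) r → ρ_c (h + r) = ρ_m r → ρ_c = ρ_m r / (h + r).
ρ_c = 3330 × 14.2 km / (3.58 km + 14.2 km) = 2660 kg/m³.

2660 kg/m³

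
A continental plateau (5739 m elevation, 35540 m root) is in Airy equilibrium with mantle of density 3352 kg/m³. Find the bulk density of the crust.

ρ_c h = (ρ_m − ρ_c) r → ρ_c (h + r) = ρ_m r → ρ_c = ρ_m r / (h + r).
ρ_c = 3352 × 35540 m / (5739 m + 35540 m) = 2890 kg/m³.

2890 kg/m³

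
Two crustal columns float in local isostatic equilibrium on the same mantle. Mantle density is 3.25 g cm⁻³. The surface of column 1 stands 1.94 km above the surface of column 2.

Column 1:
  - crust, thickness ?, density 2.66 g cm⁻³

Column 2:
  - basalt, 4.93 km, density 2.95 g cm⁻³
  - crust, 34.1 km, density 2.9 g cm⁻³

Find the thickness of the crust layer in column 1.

33.4 km

Take the compensation level at the base of the deeper column (depth z_c below the surface of column 1) and equate Σ ρ_i t_i down to z_c; mantle fills any gap and the z_c terms cancel.
Column 1: x×2.66 + (z_c − 0 − x)×3.25
Column 2: 1.94×0 + 4.93×2.95 + 34.1×2.9 + (z_c − 1.94 − 39.03)×3.25
The z_c×3.25 term appears on both sides and cancels. Collect the known terms of each column as K = Σ(ρt)_known − 3.25 × (depth of known layers): K_1 = 0 − 3.25×0 = 0; K_2 = 113.4335 − 3.25×(1.94 + 39.03) = −19.719.
Balance: K_1 − x×(3.25 − 2.66) = K_2, so x = (K_1 − K_2)/(3.25 − 2.66) = 19.719/0.59 = 33.4 km.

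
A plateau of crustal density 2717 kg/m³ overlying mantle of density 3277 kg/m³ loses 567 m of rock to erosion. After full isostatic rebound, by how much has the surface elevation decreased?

96.9 m

Rebound u = e ρ_c/ρ_m = 567 m × 2717/3277 = 470.1 m.
Net surface drop = e − u = 567 m − 470.1 m = e (ρ_m − ρ_c)/ρ_m = 96.9 m.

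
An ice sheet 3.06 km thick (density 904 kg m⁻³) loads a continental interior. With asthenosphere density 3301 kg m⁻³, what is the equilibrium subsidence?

0.838 km

Balancing pressure at the compensation depth: the ice load ρ_ice t is balanced by mantle displaced below, ρ_m s.
s = t ρ_ice / ρ_m = 3.06 km × 904/3301 = 0.838 km.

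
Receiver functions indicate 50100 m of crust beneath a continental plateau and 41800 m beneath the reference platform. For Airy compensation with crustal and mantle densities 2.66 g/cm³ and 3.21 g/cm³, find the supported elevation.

Excess crust Δ = 50100 m − 41800 m = 8300 m, split between elevation h and root r with h + r = Δ.
Airy balance ρ_c h = (ρ_m − ρ_c) r gives r = h ρ_c/(ρ_m − ρ_c), so h (1 + ρ_c/(ρ_m − ρ_c)) = Δ, i.e. h = Δ (ρ_m − ρ_c)/ρ_m.
h = 8300 m × 0.55/3.21 = 1420 m.

1420 m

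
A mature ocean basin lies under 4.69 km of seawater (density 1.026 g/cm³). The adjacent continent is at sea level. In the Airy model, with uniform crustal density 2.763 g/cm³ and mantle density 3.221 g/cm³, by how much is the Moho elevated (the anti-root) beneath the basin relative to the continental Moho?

Balancing pressure at the compensation depth: replacing crust with seawater at the top is compensated by replacing crust with mantle at the base: d (ρ_c − ρ_w) = a (ρ_m − ρ_c).
a = d (ρ_c − ρ_w)/(ρ_m − ρ_c) = 4.69 km × 1.737/0.458 = 17.8 km.

17.8 km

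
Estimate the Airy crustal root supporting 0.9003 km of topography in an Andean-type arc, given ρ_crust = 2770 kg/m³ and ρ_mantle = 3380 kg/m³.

For local isostatic compensation: the weight of the topography is balanced by the buoyancy of the root, ρ_c h = (ρ_m − ρ_c) r.
r = h · ρ_c / (ρ_m − ρ_c) = 0.9003 km × 2770 / (3380 − 2770) = 4.09 km.

4.09 km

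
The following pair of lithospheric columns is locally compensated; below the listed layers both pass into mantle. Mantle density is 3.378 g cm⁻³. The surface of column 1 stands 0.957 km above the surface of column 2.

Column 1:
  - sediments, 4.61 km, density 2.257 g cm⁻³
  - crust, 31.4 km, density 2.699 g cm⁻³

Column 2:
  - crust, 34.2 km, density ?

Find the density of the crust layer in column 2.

2.7 g cm⁻³

Take the compensation level at the base of the deeper column (depth z_c below the surface of column 1) and equate Σ ρ_i t_i down to z_c; mantle fills any gap and the z_c terms cancel.
Column 1: 4.61×2.257 + 31.4×2.699 + (z_c − 36.01)×3.378
Column 2: 0.957×0 + 34.2×ρ + (z_c − 0.957 − 34.2)×3.378
The z_c×3.378 term appears on both sides and cancels. Collect the known terms of each column as K = Σ(ρt)_known − 3.378 × (depth of known layers): K_1 = 95.15337 − 3.378×36.01 = −26.48841; K_2 = 0 − 3.378×(0.957 + 34.2) = −118.760346.
Balance: K_1 = K_2 + 34.2×ρ, so ρ = (K_1 − K_2)/34.2 = 92.2719/34.2 = 2.7 g cm⁻³.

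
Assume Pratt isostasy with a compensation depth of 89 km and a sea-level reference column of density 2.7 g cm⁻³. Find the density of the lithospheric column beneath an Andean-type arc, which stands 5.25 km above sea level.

Pratt balance: ρ_ref D = ρ (D + h).
ρ = ρ_ref D/(D + h) = 2.7 × 89 km/(89 km + 5.25 km) = 2.55 g cm⁻³.

2.55 g cm⁻³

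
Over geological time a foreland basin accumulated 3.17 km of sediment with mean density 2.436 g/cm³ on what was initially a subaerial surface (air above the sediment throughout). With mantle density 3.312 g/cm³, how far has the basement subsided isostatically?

2.33 km

Subaerial load: s = t ρ_sed / ρ_m = 3.17 km × 2.436/3.312 = 2.33 km.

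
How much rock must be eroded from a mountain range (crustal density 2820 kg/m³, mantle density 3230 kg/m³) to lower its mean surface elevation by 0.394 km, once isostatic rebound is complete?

3.1 km

Net drop Δ = e − u = e − e ρ_c/ρ_m = e (ρ_m − ρ_c)/ρ_m.
e = Δ ρ_m/(ρ_m − ρ_c) = 0.394 km × 3230/410 = 3.1 km.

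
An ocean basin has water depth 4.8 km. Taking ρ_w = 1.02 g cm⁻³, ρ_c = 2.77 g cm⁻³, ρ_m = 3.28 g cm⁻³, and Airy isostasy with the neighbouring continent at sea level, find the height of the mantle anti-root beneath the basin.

For local isostatic compensation: replacing crust with seawater at the top is compensated by replacing crust with mantle at the base: d (ρ_c − ρ_w) = a (ρ_m − ρ_c).
a = d (ρ_c − ρ_w)/(ρ_m − ρ_c) = 4.8 km × 1.75/0.51 = 16.5 km.

16.5 km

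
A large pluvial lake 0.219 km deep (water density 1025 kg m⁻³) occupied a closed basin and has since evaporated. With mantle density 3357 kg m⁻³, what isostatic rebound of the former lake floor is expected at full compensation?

u = d ρ_w/ρ_m = 0.219 km × 1025/3357 = 0.0669 km.

0.0669 km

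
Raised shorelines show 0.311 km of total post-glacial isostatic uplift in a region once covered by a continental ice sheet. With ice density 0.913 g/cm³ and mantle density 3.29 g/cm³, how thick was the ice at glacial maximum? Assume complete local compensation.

1.12 km

u = t ρ_ice/ρ_m → t = u ρ_m/ρ_ice = 0.311 km × 3.29/0.913 = 1.12 km.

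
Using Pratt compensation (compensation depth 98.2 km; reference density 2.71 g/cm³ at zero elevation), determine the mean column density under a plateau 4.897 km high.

2.58 g/cm³

Pratt balance: ρ_ref D = ρ (D + h).
ρ = ρ_ref D/(D + h) = 2.71 × 98.2 km/(98.2 km + 4.897 km) = 2.58 g/cm³.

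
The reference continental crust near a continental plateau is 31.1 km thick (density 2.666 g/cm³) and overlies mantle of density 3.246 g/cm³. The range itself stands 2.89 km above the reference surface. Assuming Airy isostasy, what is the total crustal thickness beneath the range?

Root depth r = h ρ_c / (ρ_m − ρ_c) = 2.89 km × 2.666 / 0.58 = 13.28 km.
Total thickness = T + h + r = 31.1 km + 2.89 km + 13.28 km = 47.3 km.

47.3 km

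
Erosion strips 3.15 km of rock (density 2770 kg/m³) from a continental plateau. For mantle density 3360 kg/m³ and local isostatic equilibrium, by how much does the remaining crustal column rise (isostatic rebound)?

Unloading: uplift u = e ρ_c/ρ_m = 3.15 km × 2770/3360 = 2.6 km.

2.6 km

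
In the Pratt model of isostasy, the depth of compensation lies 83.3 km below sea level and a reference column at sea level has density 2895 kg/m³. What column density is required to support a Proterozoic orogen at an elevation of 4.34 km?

Pratt balance: ρ_ref D = ρ (D + h).
ρ = ρ_ref D/(D + h) = 2895 × 83.3 km/(83.3 km + 4.34 km) = 2750 kg/m³.

2750 kg/m³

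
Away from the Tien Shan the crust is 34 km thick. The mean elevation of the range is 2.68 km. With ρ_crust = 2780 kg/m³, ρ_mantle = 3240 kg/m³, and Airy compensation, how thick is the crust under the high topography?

Root depth r = h ρ_c / (ρ_m − ρ_c) = 2.68 km × 2780 / 460 = 16.2 km.
Total thickness = T + h + r = 34 km + 2.68 km + 16.2 km = 52.9 km.

52.9 km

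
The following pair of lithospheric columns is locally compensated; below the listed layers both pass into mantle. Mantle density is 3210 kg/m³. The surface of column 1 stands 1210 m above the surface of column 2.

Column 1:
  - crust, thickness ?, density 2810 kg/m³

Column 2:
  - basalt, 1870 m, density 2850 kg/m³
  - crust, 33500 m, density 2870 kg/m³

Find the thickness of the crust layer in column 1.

Take the compensation level at the base of the deeper column (depth z_c below the surface of column 1) and equate Σ ρ_i t_i down to z_c; mantle fills any gap and the z_c terms cancel.
Column 1: x×2810 + (z_c − 0 − x)×3210
Column 2: 1210×0 + 1870×2850 + 33500×2870 + (z_c − 1210 − 35370)×3210
The z_c×3210 term appears on both sides and cancels. Collect the known terms of each column as K = Σ(ρt)_known − 3210 × (depth of known layers): K_1 = 0 − 3210×0 = 0; K_2 = 101474500 − 3210×(1210 + 35370) = −15947300.
Balance: K_1 − x×(3210 − 2810) = K_2, so x = (K_1 − K_2)/(3210 − 2810) = 15947300/400 = 39900 m.

39900 m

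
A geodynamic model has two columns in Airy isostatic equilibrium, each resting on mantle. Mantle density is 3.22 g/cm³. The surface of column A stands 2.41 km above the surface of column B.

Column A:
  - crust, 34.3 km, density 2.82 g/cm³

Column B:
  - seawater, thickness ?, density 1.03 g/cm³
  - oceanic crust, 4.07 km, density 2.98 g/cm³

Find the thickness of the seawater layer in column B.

Take the compensation level at the base of the deeper column (depth z_c below the surface of column A) and equate Σ ρ_i t_i down to z_c; mantle fills any gap and the z_c terms cancel.
Column A: 34.3×2.82 + (z_c − 34.3)×3.22
Column B: 2.41×0 + x×1.03 + 4.07×2.98 + (z_c − 2.41 − 4.07 − x)×3.22
The z_c×3.22 term appears on both sides and cancels. Collect the known terms of each column as K = Σ(ρt)_known − 3.22 × (depth of known layers): K_A = 96.726 − 3.22×34.3 = −13.72; K_B = 12.1286 − 3.22×(2.41 + 4.07) = −8.737.
Balance: K_A = K_B − x×(3.22 − 1.03), so x = (K_B − K_A)/(3.22 − 1.03) = 4.983/2.19 = 2.28 km.

2.28 km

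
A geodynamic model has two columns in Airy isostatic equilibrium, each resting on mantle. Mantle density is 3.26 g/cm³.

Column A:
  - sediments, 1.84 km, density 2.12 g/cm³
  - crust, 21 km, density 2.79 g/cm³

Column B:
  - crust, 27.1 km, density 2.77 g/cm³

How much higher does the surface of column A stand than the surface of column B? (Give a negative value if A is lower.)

For any compensation level in the mantle, the mantle terms cancel and isostasy reduces to e = (Σt_A − Σt_B) − (Σ(ρt)_A − Σ(ρt)_B) / ρ_m.
Σt_A = 22.84 km; Σt_B = 27.1 km; Σ(ρt)_A = 62.4908; Σ(ρt)_B = 75.067 (in km·g/cm³).
e = (22.84 − 27.1) − (62.4908 − 75.067) / 3.26 = −0.402 km.

−0.402 km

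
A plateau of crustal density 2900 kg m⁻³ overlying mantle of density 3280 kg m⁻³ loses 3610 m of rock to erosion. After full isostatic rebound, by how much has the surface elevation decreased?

Rebound u = e ρ_c/ρ_m = 3610 m × 2900/3280 = 3192 m.
Net surface drop = e − u = 3610 m − 3192 m = e (ρ_m − ρ_c)/ρ_m = 418 m.

418 m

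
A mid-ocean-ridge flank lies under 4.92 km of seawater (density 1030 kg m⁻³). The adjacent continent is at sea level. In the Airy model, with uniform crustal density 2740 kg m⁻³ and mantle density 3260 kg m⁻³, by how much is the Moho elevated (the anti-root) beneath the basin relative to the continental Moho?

In Airy isostatic equilibrium: replacing crust with seawater at the top is compensated by replacing crust with mantle at the base: d (ρ_c − ρ_w) = a (ρ_m − ρ_c).
a = d (ρ_c − ρ_w)/(ρ_m − ρ_c) = 4.92 km × 1710/520 = 16.2 km.

16.2 km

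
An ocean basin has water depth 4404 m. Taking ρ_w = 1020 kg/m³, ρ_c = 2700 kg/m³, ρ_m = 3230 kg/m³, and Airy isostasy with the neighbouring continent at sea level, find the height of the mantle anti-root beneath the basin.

In Airy isostatic equilibrium: replacing crust with seawater at the top is compensated by replacing crust with mantle at the base: d (ρ_c − ρ_w) = a (ρ_m − ρ_c).
a = d (ρ_c − ρ_w)/(ρ_m − ρ_c) = 4404 m × 1680/530 = 14000 m.

14000 m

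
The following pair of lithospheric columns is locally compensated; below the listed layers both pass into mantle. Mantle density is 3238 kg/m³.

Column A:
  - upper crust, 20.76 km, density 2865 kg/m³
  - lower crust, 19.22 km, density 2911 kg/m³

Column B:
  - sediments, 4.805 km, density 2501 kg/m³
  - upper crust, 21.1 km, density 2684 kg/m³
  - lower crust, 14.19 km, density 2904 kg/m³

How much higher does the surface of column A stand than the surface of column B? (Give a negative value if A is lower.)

−1.83 km

For any compensation level in the mantle, the mantle terms cancel and isostasy reduces to e = (Σt_A − Σt_B) − (Σ(ρt)_A − Σ(ρt)_B) / ρ_m.
Σt_A = 39.98 km; Σt_B = 40.095 km; Σ(ρt)_A = 115426.82; Σ(ρt)_B = 109857.465 (in km·kg/m³).
e = (39.98 − 40.095) − (115426.82 − 109857.465) / 3238 = −1.83 km.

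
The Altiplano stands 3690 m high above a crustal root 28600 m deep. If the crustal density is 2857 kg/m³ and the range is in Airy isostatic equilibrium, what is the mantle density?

Airy balance: ρ_c h = (ρ_m − ρ_c) r → ρ_m = ρ_c (1 + h/r).
ρ_m = 2857 × (1 + 3690 m/28600 m) = 3230 kg/m³.

3230 kg/m³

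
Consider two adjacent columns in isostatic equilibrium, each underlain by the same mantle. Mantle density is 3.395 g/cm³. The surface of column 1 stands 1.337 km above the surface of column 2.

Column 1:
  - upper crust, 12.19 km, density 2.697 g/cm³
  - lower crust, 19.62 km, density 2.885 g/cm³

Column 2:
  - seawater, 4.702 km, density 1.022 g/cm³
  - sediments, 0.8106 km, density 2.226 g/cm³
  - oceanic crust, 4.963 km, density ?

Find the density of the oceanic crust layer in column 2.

Take the compensation level at the base of the deeper column (depth z_c below the surface of column 1) and equate Σ ρ_i t_i down to z_c; mantle fills any gap and the z_c terms cancel.
Column 1: 12.19×2.697 + 19.62×2.885 + (z_c − 31.81)×3.395
Column 2: 1.337×0 + 4.702×1.022 + 0.8106×2.226 + 4.963×ρ + (z_c − 1.337 − 10.4756)×3.395
The z_c×3.395 term appears on both sides and cancels. Collect the known terms of each column as K = Σ(ρt)_known − 3.395 × (depth of known layers): K_1 = 89.48013 − 3.395×31.81 = −18.51482; K_2 = 6.6098396 − 3.395×(1.337 + 10.4756) = −33.4939374.
Balance: K_1 = K_2 + 4.963×ρ, so ρ = (K_1 − K_2)/4.963 = 14.9791/4.963 = 3.02 g/cm³.

3.02 g/cm³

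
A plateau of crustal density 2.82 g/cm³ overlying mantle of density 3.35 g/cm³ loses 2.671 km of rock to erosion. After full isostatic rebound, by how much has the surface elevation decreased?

0.423 km

Rebound u = e ρ_c/ρ_m = 2.671 km × 2.82/3.35 = 2.248 km.
Net surface drop = e − u = 2.671 km − 2.248 km = e (ρ_m − ρ_c)/ρ_m = 0.423 km.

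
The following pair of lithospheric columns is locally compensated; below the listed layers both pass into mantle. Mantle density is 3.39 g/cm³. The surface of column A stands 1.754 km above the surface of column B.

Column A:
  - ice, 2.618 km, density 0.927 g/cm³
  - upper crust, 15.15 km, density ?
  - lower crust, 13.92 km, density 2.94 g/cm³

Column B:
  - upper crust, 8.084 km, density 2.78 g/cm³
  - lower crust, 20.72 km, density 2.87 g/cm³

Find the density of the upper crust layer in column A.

Take the compensation level at the base of the deeper column (depth z_c below the surface of column A) and equate Σ ρ_i t_i down to z_c; mantle fills any gap and the z_c terms cancel.
Column A: 2.618×0.927 + 15.15×ρ + 13.92×2.94 + (z_c − 31.688)×3.39
Column B: 1.754×0 + 8.084×2.78 + 20.72×2.87 + (z_c − 1.754 − 28.804)×3.39
The z_c×3.39 term appears on both sides and cancels. Collect the known terms of each column as K = Σ(ρt)_known − 3.39 × (depth of known layers): K_A = 43.351686 − 3.39×31.688 = −64.070634; K_B = 81.93992 − 3.39×(1.754 + 28.804) = −21.6517.
Balance: K_A + 15.15×ρ = K_B, so ρ = (K_B − K_A)/15.15 = 42.4189/15.15 = 2.8 g/cm³.

2.8 g/cm³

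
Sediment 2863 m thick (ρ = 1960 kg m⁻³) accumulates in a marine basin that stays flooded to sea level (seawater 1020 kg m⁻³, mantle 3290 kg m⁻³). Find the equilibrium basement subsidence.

1190 m

Submarine loading: the sediment displaces seawater, and the subsidence is in turn flooded, so s (ρ_m − ρ_w) = t (ρ_sed − ρ_w).
s = 2863 m × (1960 − 1020) / (3290 − 1020) = 1190 m.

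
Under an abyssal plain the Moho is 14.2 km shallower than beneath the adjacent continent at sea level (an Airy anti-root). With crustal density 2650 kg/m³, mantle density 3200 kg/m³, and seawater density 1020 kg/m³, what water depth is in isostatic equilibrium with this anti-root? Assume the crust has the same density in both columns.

Replacing a thickness d of crust by seawater at the top must be balanced by replacing crust with mantle at the base: d (ρ_c − ρ_w) = a (ρ_m − ρ_c).
d = a (ρ_m − ρ_c)/(ρ_c − ρ_w) = 14.2 km × 550/1630 = 4.79 km.

4.79 km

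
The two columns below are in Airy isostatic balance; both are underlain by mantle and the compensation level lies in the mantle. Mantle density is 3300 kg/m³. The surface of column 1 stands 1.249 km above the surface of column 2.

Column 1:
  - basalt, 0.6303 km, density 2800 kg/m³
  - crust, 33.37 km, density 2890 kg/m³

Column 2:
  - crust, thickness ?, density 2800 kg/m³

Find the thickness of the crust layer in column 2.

Take the compensation level at the base of the deeper column (depth z_c below the surface of column 1) and equate Σ ρ_i t_i down to z_c; mantle fills any gap and the z_c terms cancel.
Column 1: 0.6303×2800 + 33.37×2890 + (z_c − 34.0003)×3300
Column 2: 1.249×0 + x×2800 + (z_c − 1.249 − 0 − x)×3300
The z_c×3300 term appears on both sides and cancels. Collect the known terms of each column as K = Σ(ρt)_known − 3300 × (depth of known layers): K_1 = 98204.14 − 3300×34.0003 = −13996.85; K_2 = 0 − 3300×(1.249 + 0) = −4121.7.
Balance: K_1 = K_2 − x×(3300 − 2800), so x = (K_2 − K_1)/(3300 − 2800) = 9875.15/500 = 19.8 km.

19.8 km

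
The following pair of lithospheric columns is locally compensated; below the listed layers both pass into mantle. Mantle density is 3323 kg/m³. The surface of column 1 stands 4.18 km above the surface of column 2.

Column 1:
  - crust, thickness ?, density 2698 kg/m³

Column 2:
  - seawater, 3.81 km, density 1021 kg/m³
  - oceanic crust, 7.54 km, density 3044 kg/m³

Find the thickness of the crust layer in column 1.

39.6 km

Take the compensation level at the base of the deeper column (depth z_c below the surface of column 1) and equate Σ ρ_i t_i down to z_c; mantle fills any gap and the z_c terms cancel.
Column 1: x×2698 + (z_c − 0 − x)×3323
Column 2: 4.18×0 + 3.81×1021 + 7.54×3044 + (z_c − 4.18 − 11.35)×3323
The z_c×3323 term appears on both sides and cancels. Collect the known terms of each column as K = Σ(ρt)_known − 3323 × (depth of known layers): K_1 = 0 − 3323×0 = 0; K_2 = 26841.77 − 3323×(4.18 + 11.35) = −24764.42.
Balance: K_1 − x×(3323 − 2698) = K_2, so x = (K_1 − K_2)/(3323 − 2698) = 24764.4/625 = 39.6 km.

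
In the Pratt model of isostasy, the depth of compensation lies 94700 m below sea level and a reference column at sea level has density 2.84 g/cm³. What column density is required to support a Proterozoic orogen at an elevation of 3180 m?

Pratt balance: ρ_ref D = ρ (D + h).
ρ = ρ_ref D/(D + h) = 2.84 × 94700 m/(94700 m + 3180 m) = 2.75 g/cm³.

2.75 g/cm³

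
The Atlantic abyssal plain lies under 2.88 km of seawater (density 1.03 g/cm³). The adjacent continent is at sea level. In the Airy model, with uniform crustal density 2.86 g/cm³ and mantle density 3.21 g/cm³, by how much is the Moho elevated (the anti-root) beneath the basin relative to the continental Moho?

15.1 km

Balancing pressure at the compensation depth: replacing crust with seawater at the top is compensated by replacing crust with mantle at the base: d (ρ_c − ρ_w) = a (ρ_m − ρ_c).
a = d (ρ_c − ρ_w)/(ρ_m − ρ_c) = 2.88 km × 1.83/0.35 = 15.1 km.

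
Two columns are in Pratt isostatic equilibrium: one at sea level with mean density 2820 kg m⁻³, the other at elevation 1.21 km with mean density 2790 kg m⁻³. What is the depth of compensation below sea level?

ρ_ref D = ρ (D + h) → D (ρ_ref − ρ) = ρ h.
D = ρ h/(ρ_ref − ρ) = 2790 × 1.21 km/(2820 − 2790) = 113 km.

113 km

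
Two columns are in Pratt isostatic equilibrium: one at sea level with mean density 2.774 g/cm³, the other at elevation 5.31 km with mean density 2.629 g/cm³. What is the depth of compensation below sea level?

ρ_ref D = ρ (D + h) → D (ρ_ref − ρ) = ρ h.
D = ρ h/(ρ_ref − ρ) = 2.629 × 5.31 km/(2.774 − 2.629) = 96.3 km.

96.3 km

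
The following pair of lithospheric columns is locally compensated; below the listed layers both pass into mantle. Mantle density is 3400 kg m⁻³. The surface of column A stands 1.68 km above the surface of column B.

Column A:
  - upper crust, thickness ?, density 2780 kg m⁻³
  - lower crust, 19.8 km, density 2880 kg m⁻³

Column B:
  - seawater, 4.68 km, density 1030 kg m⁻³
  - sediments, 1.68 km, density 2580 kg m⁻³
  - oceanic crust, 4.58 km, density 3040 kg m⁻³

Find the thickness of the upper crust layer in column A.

Take the compensation level at the base of the deeper column (depth z_c below the surface of column A) and equate Σ ρ_i t_i down to z_c; mantle fills any gap and the z_c terms cancel.
Column A: x×2780 + 19.8×2880 + (z_c − 19.8 − x)×3400
Column B: 1.68×0 + 4.68×1030 + 1.68×2580 + 4.58×3040 + (z_c − 1.68 − 10.94)×3400
The z_c×3400 term appears on both sides and cancels. Collect the known terms of each column as K = Σ(ρt)_known − 3400 × (depth of known layers): K_A = 57024 − 3400×19.8 = −10296; K_B = 23078 − 3400×(1.68 + 10.94) = −19830.
Balance: K_A − x×(3400 − 2780) = K_B, so x = (K_A − K_B)/(3400 − 2780) = 9534/620 = 15.4 km.

15.4 km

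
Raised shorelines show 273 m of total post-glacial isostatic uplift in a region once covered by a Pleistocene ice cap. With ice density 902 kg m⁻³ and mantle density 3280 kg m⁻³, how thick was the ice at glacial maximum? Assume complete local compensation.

u = t ρ_ice/ρ_m → t = u ρ_m/ρ_ice = 273 m × 3280/902 = 993 m.

993 m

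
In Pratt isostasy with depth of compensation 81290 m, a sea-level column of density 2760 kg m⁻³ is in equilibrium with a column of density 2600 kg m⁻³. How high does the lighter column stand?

5000 m

ρ_ref D = ρ (D + h) → h = D (ρ_ref − ρ)/ρ.
h = 81290 m × (2760 − 2600)/2600 = 5000 m.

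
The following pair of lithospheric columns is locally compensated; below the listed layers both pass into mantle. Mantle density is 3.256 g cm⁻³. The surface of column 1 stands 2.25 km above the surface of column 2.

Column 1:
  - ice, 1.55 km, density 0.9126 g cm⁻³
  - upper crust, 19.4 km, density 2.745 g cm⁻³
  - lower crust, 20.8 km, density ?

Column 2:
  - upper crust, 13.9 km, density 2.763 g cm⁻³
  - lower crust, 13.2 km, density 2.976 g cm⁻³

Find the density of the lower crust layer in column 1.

Take the compensation level at the base of the deeper column (depth z_c below the surface of column 1) and equate Σ ρ_i t_i down to z_c; mantle fills any gap and the z_c terms cancel.
Column 1: 1.55×0.9126 + 19.4×2.745 + 20.8×ρ + (z_c − 41.75)×3.256
Column 2: 2.25×0 + 13.9×2.763 + 13.2×2.976 + (z_c − 2.25 − 27.1)×3.256
The z_c×3.256 term appears on both sides and cancels. Collect the known terms of each column as K = Σ(ρt)_known − 3.256 × (depth of known layers): K_1 = 54.66753 − 3.256×41.75 = −81.27047; K_2 = 77.6889 − 3.256×(2.25 + 27.1) = −17.8747.
Balance: K_1 + 20.8×ρ = K_2, so ρ = (K_2 − K_1)/20.8 = 63.3958/20.8 = 3.05 g cm⁻³.

3.05 g cm⁻³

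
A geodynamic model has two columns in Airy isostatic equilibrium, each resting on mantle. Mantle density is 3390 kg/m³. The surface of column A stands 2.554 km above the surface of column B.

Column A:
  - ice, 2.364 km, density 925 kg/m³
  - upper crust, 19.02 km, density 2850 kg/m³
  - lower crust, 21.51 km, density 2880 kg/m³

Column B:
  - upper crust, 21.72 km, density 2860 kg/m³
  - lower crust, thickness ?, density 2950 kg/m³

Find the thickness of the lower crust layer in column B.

15.7 km

Take the compensation level at the base of the deeper column (depth z_c below the surface of column A) and equate Σ ρ_i t_i down to z_c; mantle fills any gap and the z_c terms cancel.
Column A: 2.364×925 + 19.02×2850 + 21.51×2880 + (z_c − 42.894)×3390
Column B: 2.554×0 + 21.72×2860 + x×2950 + (z_c − 2.554 − 21.72 − x)×3390
The z_c×3390 term appears on both sides and cancels. Collect the known terms of each column as K = Σ(ρt)_known − 3390 × (depth of known layers): K_A = 118342.5 − 3390×42.894 = −27068.16; K_B = 62119.2 − 3390×(2.554 + 21.72) = −20169.66.
Balance: K_A = K_B − x×(3390 − 2950), so x = (K_B − K_A)/(3390 − 2950) = 6898.5/440 = 15.7 km.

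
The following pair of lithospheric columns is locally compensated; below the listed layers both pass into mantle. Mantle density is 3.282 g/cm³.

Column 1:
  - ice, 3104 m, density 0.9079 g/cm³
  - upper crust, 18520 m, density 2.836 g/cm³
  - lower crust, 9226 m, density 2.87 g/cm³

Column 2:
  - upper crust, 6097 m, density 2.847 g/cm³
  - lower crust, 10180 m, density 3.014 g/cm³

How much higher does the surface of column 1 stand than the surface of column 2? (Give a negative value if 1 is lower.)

4280 m

For any compensation level in the mantle, the mantle terms cancel and isostasy reduces to e = (Σt_1 − Σt_2) − (Σ(ρt)_1 − Σ(ρt)_2) / ρ_m.
Σt_1 = 30850 m; Σt_2 = 16277 m; Σ(ρt)_1 = 81819.4616; Σ(ρt)_2 = 48040.679 (in m·g/cm³).
e = (30850 − 16277) − (81819.4616 − 48040.679) / 3.282 = 4280 m.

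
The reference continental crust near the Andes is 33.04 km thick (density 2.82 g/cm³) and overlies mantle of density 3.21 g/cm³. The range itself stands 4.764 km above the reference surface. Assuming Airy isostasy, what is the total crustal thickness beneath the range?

72.3 km

Root depth r = h ρ_c / (ρ_m − ρ_c) = 4.764 km × 2.82 / 0.39 = 34.45 km.
Total thickness = T + h + r = 33.04 km + 4.764 km + 34.45 km = 72.3 km.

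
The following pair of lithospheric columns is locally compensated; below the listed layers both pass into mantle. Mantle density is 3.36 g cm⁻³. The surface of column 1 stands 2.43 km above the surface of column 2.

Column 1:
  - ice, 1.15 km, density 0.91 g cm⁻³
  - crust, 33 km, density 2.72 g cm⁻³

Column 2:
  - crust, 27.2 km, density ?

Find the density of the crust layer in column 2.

2.78 g cm⁻³

Take the compensation level at the base of the deeper column (depth z_c below the surface of column 1) and equate Σ ρ_i t_i down to z_c; mantle fills any gap and the z_c terms cancel.
Column 1: 1.15×0.91 + 33×2.72 + (z_c − 34.15)×3.36
Column 2: 2.43×0 + 27.2×ρ + (z_c − 2.43 − 27.2)×3.36
The z_c×3.36 term appears on both sides and cancels. Collect the known terms of each column as K = Σ(ρt)_known − 3.36 × (depth of known layers): K_1 = 90.8065 − 3.36×34.15 = −23.9375; K_2 = 0 − 3.36×(2.43 + 27.2) = −99.5568.
Balance: K_1 = K_2 + 27.2×ρ, so ρ = (K_1 − K_2)/27.2 = 75.6193/27.2 = 2.78 g cm⁻³.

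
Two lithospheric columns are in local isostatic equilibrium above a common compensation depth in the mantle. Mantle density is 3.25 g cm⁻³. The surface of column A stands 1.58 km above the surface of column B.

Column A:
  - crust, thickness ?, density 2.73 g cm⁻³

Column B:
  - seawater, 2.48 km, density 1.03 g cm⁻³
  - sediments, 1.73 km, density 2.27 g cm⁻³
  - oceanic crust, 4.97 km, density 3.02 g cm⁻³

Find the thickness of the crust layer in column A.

Take the compensation level at the base of the deeper column (depth z_c below the surface of column A) and equate Σ ρ_i t_i down to z_c; mantle fills any gap and the z_c terms cancel.
Column A: x×2.73 + (z_c − 0 − x)×3.25
Column B: 1.58×0 + 2.48×1.03 + 1.73×2.27 + 4.97×3.02 + (z_c − 1.58 − 9.18)×3.25
The z_c×3.25 term appears on both sides and cancels. Collect the known terms of each column as K = Σ(ρt)_known − 3.25 × (depth of known layers): K_A = 0 − 3.25×0 = 0; K_B = 21.4909 − 3.25×(1.58 + 9.18) = −13.4791.
Balance: K_A − x×(3.25 − 2.73) = K_B, so x = (K_A − K_B)/(3.25 − 2.73) = 13.4791/0.52 = 25.9 km.

25.9 km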